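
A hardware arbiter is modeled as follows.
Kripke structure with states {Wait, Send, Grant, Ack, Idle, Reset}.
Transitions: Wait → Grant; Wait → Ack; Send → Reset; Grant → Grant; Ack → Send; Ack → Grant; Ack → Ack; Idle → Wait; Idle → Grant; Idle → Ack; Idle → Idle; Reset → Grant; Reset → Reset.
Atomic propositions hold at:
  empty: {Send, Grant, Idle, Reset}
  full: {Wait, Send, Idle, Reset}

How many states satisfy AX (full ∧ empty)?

1

Sat(full ∧ empty) = {Send, Idle, Reset}
Sat(AX (full ∧ empty)) = {s : every successor in {Send, Idle, Reset}} = {Send}
|Sat(AX (full ∧ empty))| = |{Send}| = 1.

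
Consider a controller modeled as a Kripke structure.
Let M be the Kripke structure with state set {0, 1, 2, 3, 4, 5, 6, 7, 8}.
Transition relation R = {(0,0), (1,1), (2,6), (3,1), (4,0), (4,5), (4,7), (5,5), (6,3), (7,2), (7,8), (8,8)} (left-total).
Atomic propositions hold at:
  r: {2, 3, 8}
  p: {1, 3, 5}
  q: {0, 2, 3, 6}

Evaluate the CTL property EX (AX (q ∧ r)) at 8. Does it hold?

No

Sat(q ∧ r) = {2, 3}
Sat(AX (q ∧ r)) = {s : every successor in {2, 3}} = {6}
Sat(EX (AX (q ∧ r))) = {s : some successor in {6}} = {2}
8 ∉ Sat(EX (AX (q ∧ r))) = {2}, so the formula does not hold at 8.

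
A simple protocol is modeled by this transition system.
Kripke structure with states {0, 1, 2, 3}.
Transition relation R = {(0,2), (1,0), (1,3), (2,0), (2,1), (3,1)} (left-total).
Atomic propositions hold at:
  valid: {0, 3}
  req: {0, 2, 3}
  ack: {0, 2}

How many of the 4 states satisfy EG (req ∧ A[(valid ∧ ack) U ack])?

Sat(valid ∧ ack) = {0}
A[(valid ∧ ack) U ack]: least fixpoint, start Z0 = Sat(ack) = {0, 2}, add states in Sat(valid ∧ ack) with every successor in Z. Already a fixed point.
Sat(A[(valid ∧ ack) U ack]) = {0, 2}
Sat(req ∧ A[(valid ∧ ack) U ack]) = {0, 2}
EG (req ∧ A[(valid ∧ ack) U ack]): greatest fixpoint, start Z0 = {0, 2}, keep only states in Sat with some successor in Z. Already a fixed point.
Sat(EG (req ∧ A[(valid ∧ ack) U ack])) = {0, 2}
|Sat(EG (req ∧ A[(valid ∧ ack) U ack]))| = |{0, 2}| = 2.

2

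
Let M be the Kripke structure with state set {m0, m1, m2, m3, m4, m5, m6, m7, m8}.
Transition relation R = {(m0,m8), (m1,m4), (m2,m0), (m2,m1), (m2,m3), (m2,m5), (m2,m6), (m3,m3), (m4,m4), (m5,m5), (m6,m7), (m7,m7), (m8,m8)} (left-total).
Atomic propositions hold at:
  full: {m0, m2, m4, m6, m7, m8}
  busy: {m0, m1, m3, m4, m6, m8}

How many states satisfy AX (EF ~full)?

Sat(~full) = {m1, m3, m5}
EF ~full: least fixpoint, start Z0 = {m1, m3, m5}, add states with some successor in Z. Z1 = {m1, m2, m3, m5}; fixed.
Sat(EF ~full) = {m1, m2, m3, m5}
Sat(AX (EF ~full)) = {s : every successor in {m1, m2, m3, m5}} = {m3, m5}
|Sat(AX (EF ~full))| = |{m3, m5}| = 2.

2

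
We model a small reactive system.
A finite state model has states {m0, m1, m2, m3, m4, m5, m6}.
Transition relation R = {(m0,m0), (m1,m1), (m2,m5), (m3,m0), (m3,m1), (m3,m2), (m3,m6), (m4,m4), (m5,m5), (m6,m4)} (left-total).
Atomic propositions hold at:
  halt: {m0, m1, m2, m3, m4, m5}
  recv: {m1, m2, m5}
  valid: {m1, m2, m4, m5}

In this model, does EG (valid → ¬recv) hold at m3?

Sat(¬recv) = {m0, m3, m4, m6}
Sat(valid → ¬recv) = {m0, m3, m4, m6}
EG (valid → ¬recv): greatest fixpoint, start Z0 = {m0, m3, m4, m6}, keep only states in Sat with some successor in Z. Already a fixed point.
Sat(EG (valid → ¬recv)) = {m0, m3, m4, m6}
m3 ∈ Sat(EG (valid → ¬recv)) = {m0, m3, m4, m6}, so the formula holds at m3.

Yes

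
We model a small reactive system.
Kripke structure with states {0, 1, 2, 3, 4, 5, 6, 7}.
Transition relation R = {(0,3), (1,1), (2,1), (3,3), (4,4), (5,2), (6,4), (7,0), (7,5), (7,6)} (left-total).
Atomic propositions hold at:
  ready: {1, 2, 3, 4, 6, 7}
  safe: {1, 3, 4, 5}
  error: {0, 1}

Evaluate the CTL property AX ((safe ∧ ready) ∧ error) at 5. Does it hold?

Sat(safe ∧ ready) = {1, 3, 4}
Sat((safe ∧ ready) ∧ error) = {1}
Sat(AX ((safe ∧ ready) ∧ error)) = {s : every successor in {1}} = {1, 2}
5 ∉ Sat(AX ((safe ∧ ready) ∧ error)) = {1, 2}, so the formula does not hold at 5.

No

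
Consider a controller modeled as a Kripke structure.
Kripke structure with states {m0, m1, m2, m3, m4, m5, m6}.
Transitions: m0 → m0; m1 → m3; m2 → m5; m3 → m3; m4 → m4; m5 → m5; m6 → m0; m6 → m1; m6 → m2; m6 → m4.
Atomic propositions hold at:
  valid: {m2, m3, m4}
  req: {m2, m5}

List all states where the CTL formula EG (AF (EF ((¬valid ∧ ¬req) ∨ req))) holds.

{m0, m2, m5, m6}

Sat(¬valid) = {m0, m1, m5, m6}
Sat(¬req) = {m0, m1, m3, m4, m6}
Sat(¬valid ∧ ¬req) = {m0, m1, m6}
Sat((¬valid ∧ ¬req) ∨ req) = {m0, m1, m2, m5, m6}
EF ((¬valid ∧ ¬req) ∨ req): least fixpoint, start Z0 = {m0, m1, m2, m5, m6}, add states with some successor in Z. Already a fixed point.
Sat(EF ((¬valid ∧ ¬req) ∨ req)) = {m0, m1, m2, m5, m6}
AF (EF ((¬valid ∧ ¬req) ∨ req)): least fixpoint, start Z0 = {m0, m1, m2, m5, m6}, add states with every successor in Z. Already a fixed point.
Sat(AF (EF ((¬valid ∧ ¬req) ∨ req))) = {m0, m1, m2, m5, m6}
EG (AF (EF ((¬valid ∧ ¬req) ∨ req))): greatest fixpoint, start Z0 = {m0, m1, m2, m5, m6}, keep only states in Sat with some successor in Z. Z1 = {m0, m2, m5, m6}; fixed.
Sat(EG (AF (EF ((¬valid ∧ ¬req) ∨ req)))) = {m0, m2, m5, m6}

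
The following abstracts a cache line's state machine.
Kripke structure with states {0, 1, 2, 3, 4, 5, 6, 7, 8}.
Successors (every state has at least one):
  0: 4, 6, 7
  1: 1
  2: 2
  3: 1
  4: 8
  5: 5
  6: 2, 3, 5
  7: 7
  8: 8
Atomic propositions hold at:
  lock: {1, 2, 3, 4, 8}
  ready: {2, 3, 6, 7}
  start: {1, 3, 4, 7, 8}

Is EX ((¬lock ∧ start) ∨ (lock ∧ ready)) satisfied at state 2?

Sat(¬lock) = {0, 5, 6, 7}
Sat(¬lock ∧ start) = {7}
Sat(lock ∧ ready) = {2, 3}
Sat((¬lock ∧ start) ∨ (lock ∧ ready)) = {2, 3, 7}
Sat(EX ((¬lock ∧ start) ∨ (lock ∧ ready))) = {s : some successor in {2, 3, 7}} = {0, 2, 6, 7}
2 ∈ Sat(EX ((¬lock ∧ start) ∨ (lock ∧ ready))) = {0, 2, 6, 7}, so the formula holds at 2.

Yes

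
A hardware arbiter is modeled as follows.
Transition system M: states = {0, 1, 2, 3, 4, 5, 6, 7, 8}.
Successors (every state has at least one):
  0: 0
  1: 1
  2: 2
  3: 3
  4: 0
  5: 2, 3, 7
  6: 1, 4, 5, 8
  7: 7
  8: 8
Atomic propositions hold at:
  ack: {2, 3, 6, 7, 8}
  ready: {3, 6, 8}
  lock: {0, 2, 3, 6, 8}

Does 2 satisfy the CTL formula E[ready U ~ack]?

Sat(~ack) = {0, 1, 4, 5}
E[ready U ~ack]: least fixpoint, start Z0 = Sat(~ack) = {0, 1, 4, 5}, add states in Sat(ready) with some successor in Z. Z1 = {0, 1, 4, 5, 6}; fixed.
Sat(E[ready U ~ack]) = {0, 1, 4, 5, 6}
2 ∉ Sat(E[ready U ~ack]) = {0, 1, 4, 5, 6}, so the formula does not hold at 2.

No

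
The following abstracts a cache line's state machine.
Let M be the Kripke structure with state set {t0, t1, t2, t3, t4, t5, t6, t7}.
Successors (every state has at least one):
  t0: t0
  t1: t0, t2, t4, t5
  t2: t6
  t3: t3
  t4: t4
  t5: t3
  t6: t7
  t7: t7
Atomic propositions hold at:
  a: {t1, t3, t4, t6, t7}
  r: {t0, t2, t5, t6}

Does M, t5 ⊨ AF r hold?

Yes

AF r: least fixpoint, start Z0 = {t0, t2, t5, t6}, add states with every successor in Z. Already a fixed point.
Sat(AF r) = {t0, t2, t5, t6}
t5 ∈ Sat(AF r) = {t0, t2, t5, t6}, so the formula holds at t5.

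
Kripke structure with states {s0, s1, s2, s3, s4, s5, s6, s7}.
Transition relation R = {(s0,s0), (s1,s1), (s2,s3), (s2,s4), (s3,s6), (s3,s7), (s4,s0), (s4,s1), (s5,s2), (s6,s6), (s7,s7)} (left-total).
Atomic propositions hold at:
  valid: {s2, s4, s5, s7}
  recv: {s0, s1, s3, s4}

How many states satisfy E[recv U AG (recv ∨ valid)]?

5

Sat(recv ∨ valid) = {s0, s1, s2, s3, s4, s5, s7}
AG (recv ∨ valid): greatest fixpoint, start Z0 = {s0, s1, s2, s3, s4, s5, s7}, keep only states in Sat with every successor in Z. Z1 = {s0, s1, s2, s4, s5, s7}; Z2 = {s0, s1, s4, s5, s7}; Z3 = {s0, s1, s4, s7}; fixed.
Sat(AG (recv ∨ valid)) = {s0, s1, s4, s7}
E[recv U AG (recv ∨ valid)]: least fixpoint, start Z0 = Sat(AG (recv ∨ valid)) = {s0, s1, s4, s7}, add states in Sat(recv) with some successor in Z. Z1 = {s0, s1, s3, s4, s7}; fixed.
Sat(E[recv U AG (recv ∨ valid)]) = {s0, s1, s3, s4, s7}
|Sat(E[recv U AG (recv ∨ valid)])| = |{s0, s1, s3, s4, s7}| = 5.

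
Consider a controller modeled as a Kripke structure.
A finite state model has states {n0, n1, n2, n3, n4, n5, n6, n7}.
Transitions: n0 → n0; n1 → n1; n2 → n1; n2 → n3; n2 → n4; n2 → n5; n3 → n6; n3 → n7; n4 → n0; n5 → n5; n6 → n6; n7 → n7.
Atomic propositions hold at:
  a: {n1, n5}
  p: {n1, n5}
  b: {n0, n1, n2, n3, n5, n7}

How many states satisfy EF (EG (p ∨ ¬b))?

5

Sat(¬b) = {n4, n6}
Sat(p ∨ ¬b) = {n1, n4, n5, n6}
EG (p ∨ ¬b): greatest fixpoint, start Z0 = {n1, n4, n5, n6}, keep only states in Sat with some successor in Z. Z1 = {n1, n5, n6}; fixed.
Sat(EG (p ∨ ¬b)) = {n1, n5, n6}
EF (EG (p ∨ ¬b)): least fixpoint, start Z0 = {n1, n5, n6}, add states with some successor in Z. Z1 = {n1, n2, n3, n5, n6}; fixed.
Sat(EF (EG (p ∨ ¬b))) = {n1, n2, n3, n5, n6}
|Sat(EF (EG (p ∨ ¬b)))| = |{n1, n2, n3, n5, n6}| = 5.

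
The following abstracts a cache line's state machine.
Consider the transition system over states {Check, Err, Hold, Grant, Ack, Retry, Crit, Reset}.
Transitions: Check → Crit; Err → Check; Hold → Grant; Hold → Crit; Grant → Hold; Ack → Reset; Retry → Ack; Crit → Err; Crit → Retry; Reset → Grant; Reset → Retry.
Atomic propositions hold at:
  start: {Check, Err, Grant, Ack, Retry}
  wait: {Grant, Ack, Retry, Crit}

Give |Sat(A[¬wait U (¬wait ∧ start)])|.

2

Sat(¬wait) = {Check, Err, Hold, Reset}
Sat(¬wait ∧ start) = {Check, Err}
A[¬wait U (¬wait ∧ start)]: least fixpoint, start Z0 = Sat((¬wait ∧ start)) = {Check, Err}, add states in Sat(¬wait) with every successor in Z. Already a fixed point.
Sat(A[¬wait U (¬wait ∧ start)]) = {Check, Err}
|Sat(A[¬wait U (¬wait ∧ start)])| = |{Check, Err}| = 2.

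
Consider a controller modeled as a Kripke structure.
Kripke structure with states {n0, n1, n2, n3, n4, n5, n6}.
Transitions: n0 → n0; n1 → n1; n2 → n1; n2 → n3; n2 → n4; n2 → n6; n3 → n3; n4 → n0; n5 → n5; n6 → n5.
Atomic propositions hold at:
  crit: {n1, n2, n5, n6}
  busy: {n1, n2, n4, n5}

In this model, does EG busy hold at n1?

EG busy: greatest fixpoint, start Z0 = {n1, n2, n4, n5}, keep only states in Sat with some successor in Z. Z1 = {n1, n2, n5}; fixed.
Sat(EG busy) = {n1, n2, n5}
n1 ∈ Sat(EG busy) = {n1, n2, n5}, so the formula holds at n1.

Yes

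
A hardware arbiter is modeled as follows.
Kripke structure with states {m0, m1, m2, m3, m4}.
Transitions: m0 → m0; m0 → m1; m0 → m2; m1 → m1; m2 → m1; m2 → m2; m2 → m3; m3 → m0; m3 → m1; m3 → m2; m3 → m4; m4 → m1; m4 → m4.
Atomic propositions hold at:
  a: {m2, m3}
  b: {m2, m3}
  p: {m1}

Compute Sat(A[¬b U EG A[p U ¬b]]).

Sat(¬b) = {m0, m1, m4}
A[p U ¬b]: least fixpoint, start Z0 = Sat(¬b) = {m0, m1, m4}, add states in Sat(p) with every successor in Z. Already a fixed point.
Sat(A[p U ¬b]) = {m0, m1, m4}
EG A[p U ¬b]: greatest fixpoint, start Z0 = {m0, m1, m4}, keep only states in Sat with some successor in Z. Already a fixed point.
Sat(EG A[p U ¬b]) = {m0, m1, m4}
A[¬b U EG A[p U ¬b]]: least fixpoint, start Z0 = Sat(EG A[p U ¬b]) = {m0, m1, m4}, add states in Sat(¬b) with every successor in Z. Already a fixed point.
Sat(A[¬b U EG A[p U ¬b]]) = {m0, m1, m4}

{m0, m1, m4}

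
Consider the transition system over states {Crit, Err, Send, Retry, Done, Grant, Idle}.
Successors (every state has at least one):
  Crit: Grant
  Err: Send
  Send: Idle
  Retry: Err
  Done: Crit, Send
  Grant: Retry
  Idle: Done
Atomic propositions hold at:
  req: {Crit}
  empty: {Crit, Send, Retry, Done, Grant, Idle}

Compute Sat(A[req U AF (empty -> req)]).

Sat(empty -> req) = {Crit, Err}
AF (empty -> req): least fixpoint, start Z0 = {Crit, Err}, add states with every successor in Z. Z1 = {Crit, Err, Retry}; Z2 = {Crit, Err, Retry, Grant}; fixed.
Sat(AF (empty -> req)) = {Crit, Err, Retry, Grant}
A[req U AF (empty -> req)]: least fixpoint, start Z0 = Sat(AF (empty -> req)) = {Crit, Err, Retry, Grant}, add states in Sat(req) with every successor in Z. Already a fixed point.
Sat(A[req U AF (empty -> req)]) = {Crit, Err, Retry, Grant}

{Crit, Err, Retry, Grant}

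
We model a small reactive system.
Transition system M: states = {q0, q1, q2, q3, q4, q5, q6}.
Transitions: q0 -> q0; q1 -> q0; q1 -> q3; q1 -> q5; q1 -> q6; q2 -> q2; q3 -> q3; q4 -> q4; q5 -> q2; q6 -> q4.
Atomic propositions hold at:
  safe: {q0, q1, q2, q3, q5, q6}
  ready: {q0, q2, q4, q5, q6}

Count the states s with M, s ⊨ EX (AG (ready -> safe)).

5

Sat(ready -> safe) = {q0, q1, q2, q3, q5, q6}
AG (ready -> safe): greatest fixpoint, start Z0 = {q0, q1, q2, q3, q5, q6}, keep only states in Sat with every successor in Z. Z1 = {q0, q1, q2, q3, q5}; Z2 = {q0, q2, q3, q5}; fixed.
Sat(AG (ready -> safe)) = {q0, q2, q3, q5}
Sat(EX (AG (ready -> safe))) = {s : some successor in {q0, q2, q3, q5}} = {q0, q1, q2, q3, q5}
|Sat(EX (AG (ready -> safe)))| = |{q0, q1, q2, q3, q5}| = 5.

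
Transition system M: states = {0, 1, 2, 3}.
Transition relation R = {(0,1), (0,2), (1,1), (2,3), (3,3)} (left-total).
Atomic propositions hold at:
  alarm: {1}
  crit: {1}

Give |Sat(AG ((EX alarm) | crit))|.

Sat(EX alarm) = {s : some successor in {1}} = {0, 1}
Sat((EX alarm) | crit) = {0, 1}
AG ((EX alarm) | crit): greatest fixpoint, start Z0 = {0, 1}, keep only states in Sat with every successor in Z. Z1 = {1}; fixed.
Sat(AG ((EX alarm) | crit)) = {1}
|Sat(AG ((EX alarm) | crit))| = |{1}| = 1.

1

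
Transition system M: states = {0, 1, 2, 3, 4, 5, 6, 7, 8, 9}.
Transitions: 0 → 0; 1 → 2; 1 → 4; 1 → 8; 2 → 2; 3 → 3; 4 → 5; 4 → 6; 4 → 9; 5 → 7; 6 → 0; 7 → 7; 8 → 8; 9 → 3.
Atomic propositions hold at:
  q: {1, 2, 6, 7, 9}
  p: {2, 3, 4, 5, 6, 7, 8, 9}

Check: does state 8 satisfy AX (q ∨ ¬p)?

No

Sat(¬p) = {0, 1}
Sat(q ∨ ¬p) = {0, 1, 2, 6, 7, 9}
Sat(AX (q ∨ ¬p)) = {s : every successor in {0, 1, 2, 6, 7, 9}} = {0, 2, 5, 6, 7}
8 ∉ Sat(AX (q ∨ ¬p)) = {0, 2, 5, 6, 7}, so the formula does not hold at 8.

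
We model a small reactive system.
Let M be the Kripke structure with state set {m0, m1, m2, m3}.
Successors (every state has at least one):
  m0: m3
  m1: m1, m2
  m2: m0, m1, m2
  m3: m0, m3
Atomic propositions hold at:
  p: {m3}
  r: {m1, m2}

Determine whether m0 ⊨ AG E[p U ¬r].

Yes

Sat(¬r) = {m0, m3}
E[p U ¬r]: least fixpoint, start Z0 = Sat(¬r) = {m0, m3}, add states in Sat(p) with some successor in Z. Already a fixed point.
Sat(E[p U ¬r]) = {m0, m3}
AG E[p U ¬r]: greatest fixpoint, start Z0 = {m0, m3}, keep only states in Sat with every successor in Z. Already a fixed point.
Sat(AG E[p U ¬r]) = {m0, m3}
m0 ∈ Sat(AG E[p U ¬r]) = {m0, m3}, so the formula holds at m0.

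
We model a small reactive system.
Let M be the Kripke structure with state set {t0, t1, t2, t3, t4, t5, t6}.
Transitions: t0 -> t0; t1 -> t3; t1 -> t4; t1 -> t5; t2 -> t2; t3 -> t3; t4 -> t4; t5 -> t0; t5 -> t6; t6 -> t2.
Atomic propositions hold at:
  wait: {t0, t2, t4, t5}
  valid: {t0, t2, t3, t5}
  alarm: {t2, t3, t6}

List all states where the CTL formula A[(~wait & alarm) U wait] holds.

{t0, t2, t4, t5, t6}

Sat(~wait) = {t1, t3, t6}
Sat(~wait & alarm) = {t3, t6}
A[(~wait & alarm) U wait]: least fixpoint, start Z0 = Sat(wait) = {t0, t2, t4, t5}, add states in Sat(~wait & alarm) with every successor in Z. Z1 = {t0, t2, t4, t5, t6}; fixed.
Sat(A[(~wait & alarm) U wait]) = {t0, t2, t4, t5, t6}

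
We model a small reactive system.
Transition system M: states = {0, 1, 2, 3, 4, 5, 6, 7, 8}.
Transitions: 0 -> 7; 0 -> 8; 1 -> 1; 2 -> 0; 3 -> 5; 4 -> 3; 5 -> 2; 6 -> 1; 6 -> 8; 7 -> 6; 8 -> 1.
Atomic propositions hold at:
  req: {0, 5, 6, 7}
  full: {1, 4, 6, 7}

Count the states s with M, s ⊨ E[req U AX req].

Sat(AX req) = {s : every successor in {0, 5, 6, 7}} = {2, 3, 7}
E[req U AX req]: least fixpoint, start Z0 = Sat(AX req) = {2, 3, 7}, add states in Sat(req) with some successor in Z. Z1 = {0, 2, 3, 5, 7}; fixed.
Sat(E[req U AX req]) = {0, 2, 3, 5, 7}
|Sat(E[req U AX req])| = |{0, 2, 3, 5, 7}| = 5.

5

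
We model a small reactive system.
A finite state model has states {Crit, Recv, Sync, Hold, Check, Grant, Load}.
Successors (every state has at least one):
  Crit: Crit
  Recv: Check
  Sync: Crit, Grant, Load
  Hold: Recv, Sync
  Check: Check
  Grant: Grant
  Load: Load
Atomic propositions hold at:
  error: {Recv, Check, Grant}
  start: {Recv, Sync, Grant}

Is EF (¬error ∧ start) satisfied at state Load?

Sat(¬error) = {Crit, Sync, Hold, Load}
Sat(¬error ∧ start) = {Sync}
EF (¬error ∧ start): least fixpoint, start Z0 = {Sync}, add states with some successor in Z. Z1 = {Sync, Hold}; fixed.
Sat(EF (¬error ∧ start)) = {Sync, Hold}
Load ∉ Sat(EF (¬error ∧ start)) = {Sync, Hold}, so the formula does not hold at Load.

No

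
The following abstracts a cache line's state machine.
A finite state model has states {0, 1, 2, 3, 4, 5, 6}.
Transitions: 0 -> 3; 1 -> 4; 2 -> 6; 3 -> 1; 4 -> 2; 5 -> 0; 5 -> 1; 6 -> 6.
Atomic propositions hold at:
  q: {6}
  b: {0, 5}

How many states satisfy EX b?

1

Sat(EX b) = {s : some successor in {0, 5}} = {5}
|Sat(EX b)| = |{5}| = 1.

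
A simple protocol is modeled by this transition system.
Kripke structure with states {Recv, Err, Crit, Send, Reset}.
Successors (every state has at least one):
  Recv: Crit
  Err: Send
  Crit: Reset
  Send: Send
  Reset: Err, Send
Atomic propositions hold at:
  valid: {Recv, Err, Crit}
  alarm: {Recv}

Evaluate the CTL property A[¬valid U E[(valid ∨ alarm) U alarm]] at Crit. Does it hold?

No

Sat(¬valid) = {Send, Reset}
Sat(valid ∨ alarm) = {Recv, Err, Crit}
E[(valid ∨ alarm) U alarm]: least fixpoint, start Z0 = Sat(alarm) = {Recv}, add states in Sat(valid ∨ alarm) with some successor in Z. Already a fixed point.
Sat(E[(valid ∨ alarm) U alarm]) = {Recv}
A[¬valid U E[(valid ∨ alarm) U alarm]]: least fixpoint, start Z0 = Sat(E[(valid ∨ alarm) U alarm]) = {Recv}, add states in Sat(¬valid) with every successor in Z. Already a fixed point.
Sat(A[¬valid U E[(valid ∨ alarm) U alarm]]) = {Recv}
Crit ∉ Sat(A[¬valid U E[(valid ∨ alarm) U alarm]]) = {Recv}, so the formula does not hold at Crit.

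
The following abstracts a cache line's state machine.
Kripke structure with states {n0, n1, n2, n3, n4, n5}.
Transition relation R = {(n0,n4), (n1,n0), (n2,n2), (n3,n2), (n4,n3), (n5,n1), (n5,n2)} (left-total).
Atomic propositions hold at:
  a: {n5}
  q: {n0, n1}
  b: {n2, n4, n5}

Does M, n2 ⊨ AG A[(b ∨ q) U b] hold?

Sat(b ∨ q) = {n0, n1, n2, n4, n5}
A[(b ∨ q) U b]: least fixpoint, start Z0 = Sat(b) = {n2, n4, n5}, add states in Sat(b ∨ q) with every successor in Z. Z1 = {n0, n2, n4, n5}; Z2 = {n0, n1, n2, n4, n5}; fixed.
Sat(A[(b ∨ q) U b]) = {n0, n1, n2, n4, n5}
AG A[(b ∨ q) U b]: greatest fixpoint, start Z0 = {n0, n1, n2, n4, n5}, keep only states in Sat with every successor in Z. Z1 = {n0, n1, n2, n5}; Z2 = {n1, n2, n5}; Z3 = {n2, n5}; Z4 = {n2}; fixed.
Sat(AG A[(b ∨ q) U b]) = {n2}
n2 ∈ Sat(AG A[(b ∨ q) U b]) = {n2}, so the formula holds at n2.

Yes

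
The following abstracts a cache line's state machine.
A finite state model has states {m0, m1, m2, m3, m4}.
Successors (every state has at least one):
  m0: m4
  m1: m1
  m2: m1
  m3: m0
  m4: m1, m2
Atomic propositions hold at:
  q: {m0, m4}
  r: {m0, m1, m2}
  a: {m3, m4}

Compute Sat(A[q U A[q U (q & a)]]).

Sat(q & a) = {m4}
A[q U (q & a)]: least fixpoint, start Z0 = Sat((q & a)) = {m4}, add states in Sat(q) with every successor in Z. Z1 = {m0, m4}; fixed.
Sat(A[q U (q & a)]) = {m0, m4}
A[q U A[q U (q & a)]]: least fixpoint, start Z0 = Sat(A[q U (q & a)]) = {m0, m4}, add states in Sat(q) with every successor in Z. Already a fixed point.
Sat(A[q U A[q U (q & a)]]) = {m0, m4}

{m0, m4}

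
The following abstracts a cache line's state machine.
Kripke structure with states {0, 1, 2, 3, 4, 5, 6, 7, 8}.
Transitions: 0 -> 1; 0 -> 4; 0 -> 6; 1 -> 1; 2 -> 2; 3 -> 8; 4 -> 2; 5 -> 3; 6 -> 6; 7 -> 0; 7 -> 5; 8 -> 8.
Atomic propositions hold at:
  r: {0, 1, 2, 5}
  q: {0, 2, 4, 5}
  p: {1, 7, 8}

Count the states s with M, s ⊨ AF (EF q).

EF q: least fixpoint, start Z0 = {0, 2, 4, 5}, add states with some successor in Z. Z1 = {0, 2, 4, 5, 7}; fixed.
Sat(EF q) = {0, 2, 4, 5, 7}
AF (EF q): least fixpoint, start Z0 = {0, 2, 4, 5, 7}, add states with every successor in Z. Already a fixed point.
Sat(AF (EF q)) = {0, 2, 4, 5, 7}
|Sat(AF (EF q))| = |{0, 2, 4, 5, 7}| = 5.

5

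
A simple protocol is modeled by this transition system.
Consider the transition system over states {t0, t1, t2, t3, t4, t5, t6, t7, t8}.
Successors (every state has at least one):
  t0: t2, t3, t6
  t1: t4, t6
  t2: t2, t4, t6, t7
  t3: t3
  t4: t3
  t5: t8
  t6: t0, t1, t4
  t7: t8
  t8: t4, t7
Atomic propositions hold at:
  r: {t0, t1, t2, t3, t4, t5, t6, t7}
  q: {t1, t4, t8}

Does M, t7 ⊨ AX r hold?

No

Sat(AX r) = {s : every successor in {t0, t1, t2, t3, t4, t5, t6, t7}} = {t0, t1, t2, t3, t4, t6, t8}
t7 ∉ Sat(AX r) = {t0, t1, t2, t3, t4, t6, t8}, so the formula does not hold at t7.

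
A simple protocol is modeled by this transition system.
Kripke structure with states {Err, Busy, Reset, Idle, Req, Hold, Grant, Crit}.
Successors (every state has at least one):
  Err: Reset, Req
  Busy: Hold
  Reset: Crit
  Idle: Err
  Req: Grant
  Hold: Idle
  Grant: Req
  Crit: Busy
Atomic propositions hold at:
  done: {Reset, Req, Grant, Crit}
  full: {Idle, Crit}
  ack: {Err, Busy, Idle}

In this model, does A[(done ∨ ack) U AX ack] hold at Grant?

Sat(done ∨ ack) = {Err, Busy, Reset, Idle, Req, Grant, Crit}
Sat(AX ack) = {s : every successor in {Err, Busy, Idle}} = {Idle, Hold, Crit}
A[(done ∨ ack) U AX ack]: least fixpoint, start Z0 = Sat(AX ack) = {Idle, Hold, Crit}, add states in Sat(done ∨ ack) with every successor in Z. Z1 = {Busy, Reset, Idle, Hold, Crit}; fixed.
Sat(A[(done ∨ ack) U AX ack]) = {Busy, Reset, Idle, Hold, Crit}
Grant ∉ Sat(A[(done ∨ ack) U AX ack]) = {Busy, Reset, Idle, Hold, Crit}, so the formula does not hold at Grant.

No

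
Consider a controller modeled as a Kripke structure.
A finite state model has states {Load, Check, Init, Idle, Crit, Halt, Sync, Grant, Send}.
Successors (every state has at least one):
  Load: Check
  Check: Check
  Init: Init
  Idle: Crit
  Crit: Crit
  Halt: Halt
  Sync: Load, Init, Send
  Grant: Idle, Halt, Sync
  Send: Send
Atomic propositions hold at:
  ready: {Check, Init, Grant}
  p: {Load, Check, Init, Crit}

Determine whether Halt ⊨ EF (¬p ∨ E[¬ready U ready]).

Sat(¬p) = {Idle, Halt, Sync, Grant, Send}
Sat(¬ready) = {Load, Idle, Crit, Halt, Sync, Send}
E[¬ready U ready]: least fixpoint, start Z0 = Sat(ready) = {Check, Init, Grant}, add states in Sat(¬ready) with some successor in Z. Z1 = {Load, Check, Init, Sync, Grant}; fixed.
Sat(E[¬ready U ready]) = {Load, Check, Init, Sync, Grant}
Sat(¬p ∨ E[¬ready U ready]) = {Load, Check, Init, Idle, Halt, Sync, Grant, Send}
EF (¬p ∨ E[¬ready U ready]): least fixpoint, start Z0 = {Load, Check, Init, Idle, Halt, Sync, Grant, Send}, add states with some successor in Z. Already a fixed point.
Sat(EF (¬p ∨ E[¬ready U ready])) = {Load, Check, Init, Idle, Halt, Sync, Grant, Send}
Halt ∈ Sat(EF (¬p ∨ E[¬ready U ready])) = {Load, Check, Init, Idle, Halt, Sync, Grant, Send}, so the formula holds at Halt.

Yes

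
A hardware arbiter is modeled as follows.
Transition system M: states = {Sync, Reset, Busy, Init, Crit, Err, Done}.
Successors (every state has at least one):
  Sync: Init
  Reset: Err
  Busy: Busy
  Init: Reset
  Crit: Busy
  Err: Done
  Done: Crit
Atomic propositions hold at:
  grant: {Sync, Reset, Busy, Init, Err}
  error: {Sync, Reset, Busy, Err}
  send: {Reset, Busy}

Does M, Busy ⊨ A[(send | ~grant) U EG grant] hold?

Sat(~grant) = {Crit, Done}
Sat(send | ~grant) = {Reset, Busy, Crit, Done}
EG grant: greatest fixpoint, start Z0 = {Sync, Reset, Busy, Init, Err}, keep only states in Sat with some successor in Z. Z1 = {Sync, Reset, Busy, Init}; Z2 = {Sync, Busy, Init}; Z3 = {Sync, Busy}; Z4 = {Busy}; fixed.
Sat(EG grant) = {Busy}
A[(send | ~grant) U EG grant]: least fixpoint, start Z0 = Sat(EG grant) = {Busy}, add states in Sat(send | ~grant) with every successor in Z. Z1 = {Busy, Crit}; Z2 = {Busy, Crit, Done}; fixed.
Sat(A[(send | ~grant) U EG grant]) = {Busy, Crit, Done}
Busy ∈ Sat(A[(send | ~grant) U EG grant]) = {Busy, Crit, Done}, so the formula holds at Busy.

Yes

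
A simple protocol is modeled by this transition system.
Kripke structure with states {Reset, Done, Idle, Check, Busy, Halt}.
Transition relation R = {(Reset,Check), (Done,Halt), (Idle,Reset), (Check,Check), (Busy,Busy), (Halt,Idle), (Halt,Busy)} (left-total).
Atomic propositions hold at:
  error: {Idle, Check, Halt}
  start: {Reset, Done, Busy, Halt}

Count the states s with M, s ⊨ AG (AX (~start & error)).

2

Sat(~start) = {Idle, Check}
Sat(~start & error) = {Idle, Check}
Sat(AX (~start & error)) = {s : every successor in {Idle, Check}} = {Reset, Check}
AG (AX (~start & error)): greatest fixpoint, start Z0 = {Reset, Check}, keep only states in Sat with every successor in Z. Already a fixed point.
Sat(AG (AX (~start & error))) = {Reset, Check}
|Sat(AG (AX (~start & error)))| = |{Reset, Check}| = 2.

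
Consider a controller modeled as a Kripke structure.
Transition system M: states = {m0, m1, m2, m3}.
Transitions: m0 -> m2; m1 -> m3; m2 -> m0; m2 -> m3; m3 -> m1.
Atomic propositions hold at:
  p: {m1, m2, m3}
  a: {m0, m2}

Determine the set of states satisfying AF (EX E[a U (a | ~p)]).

Sat(~p) = {m0}
Sat(a | ~p) = {m0, m2}
E[a U (a | ~p)]: least fixpoint, start Z0 = Sat((a | ~p)) = {m0, m2}, add states in Sat(a) with some successor in Z. Already a fixed point.
Sat(E[a U (a | ~p)]) = {m0, m2}
Sat(EX E[a U (a | ~p)]) = {s : some successor in {m0, m2}} = {m0, m2}
AF (EX E[a U (a | ~p)]): least fixpoint, start Z0 = {m0, m2}, add states with every successor in Z. Already a fixed point.
Sat(AF (EX E[a U (a | ~p)])) = {m0, m2}

{m0, m2}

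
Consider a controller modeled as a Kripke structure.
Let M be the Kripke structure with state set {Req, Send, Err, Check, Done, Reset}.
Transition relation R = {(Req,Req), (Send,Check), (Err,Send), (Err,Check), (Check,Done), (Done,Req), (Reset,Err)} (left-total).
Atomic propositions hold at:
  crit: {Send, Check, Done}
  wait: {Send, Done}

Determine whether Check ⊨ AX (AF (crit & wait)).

Sat(crit & wait) = {Send, Done}
AF (crit & wait): least fixpoint, start Z0 = {Send, Done}, add states with every successor in Z. Z1 = {Send, Check, Done}; Z2 = {Send, Err, Check, Done}; Z3 = {Send, Err, Check, Done, Reset}; fixed.
Sat(AF (crit & wait)) = {Send, Err, Check, Done, Reset}
Sat(AX (AF (crit & wait))) = {s : every successor in {Send, Err, Check, Done, Reset}} = {Send, Err, Check, Reset}
Check ∈ Sat(AX (AF (crit & wait))) = {Send, Err, Check, Reset}, so the formula holds at Check.

Yes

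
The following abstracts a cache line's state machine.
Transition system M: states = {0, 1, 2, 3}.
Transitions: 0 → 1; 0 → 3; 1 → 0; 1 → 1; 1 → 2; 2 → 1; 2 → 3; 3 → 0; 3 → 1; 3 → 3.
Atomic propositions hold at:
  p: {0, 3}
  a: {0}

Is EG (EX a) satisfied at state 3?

Sat(EX a) = {s : some successor in {0}} = {1, 3}
EG (EX a): greatest fixpoint, start Z0 = {1, 3}, keep only states in Sat with some successor in Z. Already a fixed point.
Sat(EG (EX a)) = {1, 3}
3 ∈ Sat(EG (EX a)) = {1, 3}, so the formula holds at 3.

Yes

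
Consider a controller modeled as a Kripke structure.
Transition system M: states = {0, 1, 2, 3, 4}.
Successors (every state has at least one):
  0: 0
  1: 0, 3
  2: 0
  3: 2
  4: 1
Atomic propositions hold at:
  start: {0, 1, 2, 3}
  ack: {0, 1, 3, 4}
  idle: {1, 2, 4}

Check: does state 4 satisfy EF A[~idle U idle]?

Sat(~idle) = {0, 3}
A[~idle U idle]: least fixpoint, start Z0 = Sat(idle) = {1, 2, 4}, add states in Sat(~idle) with every successor in Z. Z1 = {1, 2, 3, 4}; fixed.
Sat(A[~idle U idle]) = {1, 2, 3, 4}
EF A[~idle U idle]: least fixpoint, start Z0 = {1, 2, 3, 4}, add states with some successor in Z. Already a fixed point.
Sat(EF A[~idle U idle]) = {1, 2, 3, 4}
4 ∈ Sat(EF A[~idle U idle]) = {1, 2, 3, 4}, so the formula holds at 4.

Yes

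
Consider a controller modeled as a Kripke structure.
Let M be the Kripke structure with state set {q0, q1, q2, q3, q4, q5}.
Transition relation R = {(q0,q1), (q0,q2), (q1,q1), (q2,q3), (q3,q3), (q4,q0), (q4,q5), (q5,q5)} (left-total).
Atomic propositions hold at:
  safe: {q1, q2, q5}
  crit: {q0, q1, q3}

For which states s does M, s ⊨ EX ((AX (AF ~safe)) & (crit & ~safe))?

{q2, q3}

Sat(~safe) = {q0, q3, q4}
AF ~safe: least fixpoint, start Z0 = {q0, q3, q4}, add states with every successor in Z. Z1 = {q0, q2, q3, q4}; fixed.
Sat(AF ~safe) = {q0, q2, q3, q4}
Sat(AX (AF ~safe)) = {s : every successor in {q0, q2, q3, q4}} = {q2, q3}
Sat(crit & ~safe) = {q0, q3}
Sat((AX (AF ~safe)) & (crit & ~safe)) = {q3}
Sat(EX ((AX (AF ~safe)) & (crit & ~safe))) = {s : some successor in {q3}} = {q2, q3}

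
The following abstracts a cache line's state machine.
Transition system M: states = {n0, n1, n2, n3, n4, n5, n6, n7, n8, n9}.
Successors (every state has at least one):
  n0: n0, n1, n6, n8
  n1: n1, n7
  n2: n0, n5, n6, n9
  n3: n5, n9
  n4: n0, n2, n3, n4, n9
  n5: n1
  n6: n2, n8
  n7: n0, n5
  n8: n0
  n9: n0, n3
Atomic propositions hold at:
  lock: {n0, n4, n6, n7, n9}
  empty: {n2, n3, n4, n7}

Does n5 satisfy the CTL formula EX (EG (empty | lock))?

Sat(empty | lock) = {n0, n2, n3, n4, n6, n7, n9}
EG (empty | lock): greatest fixpoint, start Z0 = {n0, n2, n3, n4, n6, n7, n9}, keep only states in Sat with some successor in Z. Already a fixed point.
Sat(EG (empty | lock)) = {n0, n2, n3, n4, n6, n7, n9}
Sat(EX (EG (empty | lock))) = {s : some successor in {n0, n2, n3, n4, n6, n7, n9}} = {n0, n1, n2, n3, n4, n6, n7, n8, n9}
n5 ∉ Sat(EX (EG (empty | lock))) = {n0, n1, n2, n3, n4, n6, n7, n8, n9}, so the formula does not hold at n5.

No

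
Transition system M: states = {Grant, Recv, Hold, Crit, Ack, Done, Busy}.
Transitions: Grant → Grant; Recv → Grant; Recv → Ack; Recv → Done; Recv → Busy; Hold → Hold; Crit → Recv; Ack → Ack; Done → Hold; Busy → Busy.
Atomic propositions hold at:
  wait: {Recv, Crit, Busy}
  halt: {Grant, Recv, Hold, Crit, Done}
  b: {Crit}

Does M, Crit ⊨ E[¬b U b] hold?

Yes

Sat(¬b) = {Grant, Recv, Hold, Ack, Done, Busy}
E[¬b U b]: least fixpoint, start Z0 = Sat(b) = {Crit}, add states in Sat(¬b) with some successor in Z. Already a fixed point.
Sat(E[¬b U b]) = {Crit}
Crit ∈ Sat(E[¬b U b]) = {Crit}, so the formula holds at Crit.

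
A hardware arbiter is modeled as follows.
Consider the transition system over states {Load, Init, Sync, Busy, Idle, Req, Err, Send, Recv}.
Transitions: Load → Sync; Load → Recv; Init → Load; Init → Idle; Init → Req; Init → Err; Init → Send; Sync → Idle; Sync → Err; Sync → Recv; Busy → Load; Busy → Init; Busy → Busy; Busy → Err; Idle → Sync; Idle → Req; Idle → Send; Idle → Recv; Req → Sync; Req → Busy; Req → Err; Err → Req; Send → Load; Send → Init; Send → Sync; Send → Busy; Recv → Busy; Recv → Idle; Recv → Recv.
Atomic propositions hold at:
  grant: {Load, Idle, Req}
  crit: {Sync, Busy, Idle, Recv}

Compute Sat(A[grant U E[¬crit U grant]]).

Sat(¬crit) = {Load, Init, Req, Err, Send}
E[¬crit U grant]: least fixpoint, start Z0 = Sat(grant) = {Load, Idle, Req}, add states in Sat(¬crit) with some successor in Z. Z1 = {Load, Init, Idle, Req, Err, Send}; fixed.
Sat(E[¬crit U grant]) = {Load, Init, Idle, Req, Err, Send}
A[grant U E[¬crit U grant]]: least fixpoint, start Z0 = Sat(E[¬crit U grant]) = {Load, Init, Idle, Req, Err, Send}, add states in Sat(grant) with every successor in Z. Already a fixed point.
Sat(A[grant U E[¬crit U grant]]) = {Load, Init, Idle, Req, Err, Send}

{Load, Init, Idle, Req, Err, Send}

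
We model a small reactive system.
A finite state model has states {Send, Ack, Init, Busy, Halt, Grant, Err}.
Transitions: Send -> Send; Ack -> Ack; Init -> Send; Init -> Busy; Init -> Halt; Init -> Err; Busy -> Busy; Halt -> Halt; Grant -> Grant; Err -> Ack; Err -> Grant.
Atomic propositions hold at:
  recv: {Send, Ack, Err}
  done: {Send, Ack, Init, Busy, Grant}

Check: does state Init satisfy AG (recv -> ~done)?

Sat(~done) = {Halt, Err}
Sat(recv -> ~done) = {Init, Busy, Halt, Grant, Err}
AG (recv -> ~done): greatest fixpoint, start Z0 = {Init, Busy, Halt, Grant, Err}, keep only states in Sat with every successor in Z. Z1 = {Busy, Halt, Grant}; fixed.
Sat(AG (recv -> ~done)) = {Busy, Halt, Grant}
Init ∉ Sat(AG (recv -> ~done)) = {Busy, Halt, Grant}, so the formula does not hold at Init.

No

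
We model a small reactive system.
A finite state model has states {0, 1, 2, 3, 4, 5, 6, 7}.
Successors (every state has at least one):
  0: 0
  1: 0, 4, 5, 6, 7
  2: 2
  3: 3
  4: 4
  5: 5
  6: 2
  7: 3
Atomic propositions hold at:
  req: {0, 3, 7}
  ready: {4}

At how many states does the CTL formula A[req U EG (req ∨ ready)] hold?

Sat(req ∨ ready) = {0, 3, 4, 7}
EG (req ∨ ready): greatest fixpoint, start Z0 = {0, 3, 4, 7}, keep only states in Sat with some successor in Z. Already a fixed point.
Sat(EG (req ∨ ready)) = {0, 3, 4, 7}
A[req U EG (req ∨ ready)]: least fixpoint, start Z0 = Sat(EG (req ∨ ready)) = {0, 3, 4, 7}, add states in Sat(req) with every successor in Z. Already a fixed point.
Sat(A[req U EG (req ∨ ready)]) = {0, 3, 4, 7}
|Sat(A[req U EG (req ∨ ready)])| = |{0, 3, 4, 7}| = 4.

4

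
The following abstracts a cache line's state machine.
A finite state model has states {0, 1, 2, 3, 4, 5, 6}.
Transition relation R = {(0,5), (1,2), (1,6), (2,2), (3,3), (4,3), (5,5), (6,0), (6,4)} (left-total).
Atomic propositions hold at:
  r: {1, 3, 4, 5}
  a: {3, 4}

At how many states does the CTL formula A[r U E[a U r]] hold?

E[a U r]: least fixpoint, start Z0 = Sat(r) = {1, 3, 4, 5}, add states in Sat(a) with some successor in Z. Already a fixed point.
Sat(E[a U r]) = {1, 3, 4, 5}
A[r U E[a U r]]: least fixpoint, start Z0 = Sat(E[a U r]) = {1, 3, 4, 5}, add states in Sat(r) with every successor in Z. Already a fixed point.
Sat(A[r U E[a U r]]) = {1, 3, 4, 5}
|Sat(A[r U E[a U r]])| = |{1, 3, 4, 5}| = 4.

4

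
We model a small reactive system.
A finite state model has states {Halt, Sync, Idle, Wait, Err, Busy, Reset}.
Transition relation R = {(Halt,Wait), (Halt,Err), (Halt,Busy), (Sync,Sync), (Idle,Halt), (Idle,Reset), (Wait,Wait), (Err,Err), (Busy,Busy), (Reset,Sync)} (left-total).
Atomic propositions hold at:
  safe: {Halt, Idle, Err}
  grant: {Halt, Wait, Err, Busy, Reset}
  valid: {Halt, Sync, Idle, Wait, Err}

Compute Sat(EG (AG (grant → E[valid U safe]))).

{Sync, Err}

E[valid U safe]: least fixpoint, start Z0 = Sat(safe) = {Halt, Idle, Err}, add states in Sat(valid) with some successor in Z. Already a fixed point.
Sat(E[valid U safe]) = {Halt, Idle, Err}
Sat(grant → E[valid U safe]) = {Halt, Sync, Idle, Err}
AG (grant → E[valid U safe]): greatest fixpoint, start Z0 = {Halt, Sync, Idle, Err}, keep only states in Sat with every successor in Z. Z1 = {Sync, Err}; fixed.
Sat(AG (grant → E[valid U safe])) = {Sync, Err}
EG (AG (grant → E[valid U safe])): greatest fixpoint, start Z0 = {Sync, Err}, keep only states in Sat with some successor in Z. Already a fixed point.
Sat(EG (AG (grant → E[valid U safe]))) = {Sync, Err}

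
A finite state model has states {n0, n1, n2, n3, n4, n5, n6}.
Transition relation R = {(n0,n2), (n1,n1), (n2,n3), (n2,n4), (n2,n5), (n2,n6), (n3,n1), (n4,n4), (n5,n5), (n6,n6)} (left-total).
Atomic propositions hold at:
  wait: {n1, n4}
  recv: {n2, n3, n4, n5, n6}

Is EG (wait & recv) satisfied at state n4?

Sat(wait & recv) = {n4}
EG (wait & recv): greatest fixpoint, start Z0 = {n4}, keep only states in Sat with some successor in Z. Already a fixed point.
Sat(EG (wait & recv)) = {n4}
n4 ∈ Sat(EG (wait & recv)) = {n4}, so the formula holds at n4.

Yes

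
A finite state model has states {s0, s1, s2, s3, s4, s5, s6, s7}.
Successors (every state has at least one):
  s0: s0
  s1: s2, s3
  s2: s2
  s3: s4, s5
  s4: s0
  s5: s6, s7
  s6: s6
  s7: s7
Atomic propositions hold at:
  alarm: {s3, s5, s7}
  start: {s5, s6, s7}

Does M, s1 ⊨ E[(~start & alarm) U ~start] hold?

Sat(~start) = {s0, s1, s2, s3, s4}
Sat(~start & alarm) = {s3}
E[(~start & alarm) U ~start]: least fixpoint, start Z0 = Sat(~start) = {s0, s1, s2, s3, s4}, add states in Sat(~start & alarm) with some successor in Z. Already a fixed point.
Sat(E[(~start & alarm) U ~start]) = {s0, s1, s2, s3, s4}
s1 ∈ Sat(E[(~start & alarm) U ~start]) = {s0, s1, s2, s3, s4}, so the formula holds at s1.

Yes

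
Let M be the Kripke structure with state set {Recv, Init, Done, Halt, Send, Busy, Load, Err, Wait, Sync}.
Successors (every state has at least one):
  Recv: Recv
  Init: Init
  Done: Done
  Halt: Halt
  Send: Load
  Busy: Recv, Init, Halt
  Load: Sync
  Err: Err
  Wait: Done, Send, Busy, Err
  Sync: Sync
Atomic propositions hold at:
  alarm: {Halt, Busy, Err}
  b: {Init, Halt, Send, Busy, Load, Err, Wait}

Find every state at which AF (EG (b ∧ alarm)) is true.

Sat(b ∧ alarm) = {Halt, Busy, Err}
EG (b ∧ alarm): greatest fixpoint, start Z0 = {Halt, Busy, Err}, keep only states in Sat with some successor in Z. Already a fixed point.
Sat(EG (b ∧ alarm)) = {Halt, Busy, Err}
AF (EG (b ∧ alarm)): least fixpoint, start Z0 = {Halt, Busy, Err}, add states with every successor in Z. Already a fixed point.
Sat(AF (EG (b ∧ alarm))) = {Halt, Busy, Err}

{Halt, Busy, Err}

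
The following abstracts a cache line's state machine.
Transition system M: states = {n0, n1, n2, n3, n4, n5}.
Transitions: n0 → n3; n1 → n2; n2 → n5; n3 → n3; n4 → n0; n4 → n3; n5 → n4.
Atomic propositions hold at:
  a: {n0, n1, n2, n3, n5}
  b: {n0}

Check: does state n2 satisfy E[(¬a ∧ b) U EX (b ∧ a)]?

Sat(¬a) = {n4}
Sat(¬a ∧ b) = ∅
Sat(b ∧ a) = {n0}
Sat(EX (b ∧ a)) = {s : some successor in {n0}} = {n4}
E[(¬a ∧ b) U EX (b ∧ a)]: least fixpoint, start Z0 = Sat(EX (b ∧ a)) = {n4}, add states in Sat(¬a ∧ b) with some successor in Z. Already a fixed point.
Sat(E[(¬a ∧ b) U EX (b ∧ a)]) = {n4}
n2 ∉ Sat(E[(¬a ∧ b) U EX (b ∧ a)]) = {n4}, so the formula does not hold at n2.

No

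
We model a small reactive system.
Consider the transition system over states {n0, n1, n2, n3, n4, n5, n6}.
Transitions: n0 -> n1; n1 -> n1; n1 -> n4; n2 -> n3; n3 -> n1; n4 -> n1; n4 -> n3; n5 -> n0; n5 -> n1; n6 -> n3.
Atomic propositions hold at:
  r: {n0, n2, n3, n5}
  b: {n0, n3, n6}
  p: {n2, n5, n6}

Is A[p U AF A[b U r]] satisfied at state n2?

Yes

A[b U r]: least fixpoint, start Z0 = Sat(r) = {n0, n2, n3, n5}, add states in Sat(b) with every successor in Z. Z1 = {n0, n2, n3, n5, n6}; fixed.
Sat(A[b U r]) = {n0, n2, n3, n5, n6}
AF A[b U r]: least fixpoint, start Z0 = {n0, n2, n3, n5, n6}, add states with every successor in Z. Already a fixed point.
Sat(AF A[b U r]) = {n0, n2, n3, n5, n6}
A[p U AF A[b U r]]: least fixpoint, start Z0 = Sat(AF A[b U r]) = {n0, n2, n3, n5, n6}, add states in Sat(p) with every successor in Z. Already a fixed point.
Sat(A[p U AF A[b U r]]) = {n0, n2, n3, n5, n6}
n2 ∈ Sat(A[p U AF A[b U r]]) = {n0, n2, n3, n5, n6}, so the formula holds at n2.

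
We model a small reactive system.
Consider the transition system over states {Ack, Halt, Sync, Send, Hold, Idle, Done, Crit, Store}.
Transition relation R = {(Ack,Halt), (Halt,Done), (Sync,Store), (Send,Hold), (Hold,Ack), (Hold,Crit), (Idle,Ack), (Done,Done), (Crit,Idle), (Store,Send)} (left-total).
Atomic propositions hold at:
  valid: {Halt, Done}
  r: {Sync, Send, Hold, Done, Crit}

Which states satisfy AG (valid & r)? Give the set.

{Done}

Sat(valid & r) = {Done}
AG (valid & r): greatest fixpoint, start Z0 = {Done}, keep only states in Sat with every successor in Z. Already a fixed point.
Sat(AG (valid & r)) = {Done}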